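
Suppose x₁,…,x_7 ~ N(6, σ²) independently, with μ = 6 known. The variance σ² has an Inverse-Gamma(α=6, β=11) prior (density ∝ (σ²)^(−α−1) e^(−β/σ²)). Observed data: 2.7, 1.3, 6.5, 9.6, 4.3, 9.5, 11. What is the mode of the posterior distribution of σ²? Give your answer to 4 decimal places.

Sum of squared deviations about the known mean: SS = (2.7−6)² + (1.3−6)² + (6.5−6)² + (9.6−6)² + (4.3−6)² + (9.5−6)² + (11−6)² = 86.33.
The Normal likelihood contributes (σ²)^(−n/2) exp(−SS/(2σ²)), so the posterior is Inverse-Gamma(α + n/2, β + SS/2) = Inverse-Gamma(9.5, 54.165).
The mode of Inverse-Gamma(a, b) is b/(a+1) = 54.165/10.5 ≈ 5.1586.

σ̂²_MAP = 5.1586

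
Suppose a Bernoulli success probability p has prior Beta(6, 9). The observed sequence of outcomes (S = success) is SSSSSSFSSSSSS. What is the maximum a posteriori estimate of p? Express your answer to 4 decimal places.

p̂_MAP = 0.6538

Prior: Beta(6, 9).
Data: 12 successes in 13 trials (from the sequence). The binomial likelihood contributes p^12(1−p)^1, so the posterior is Beta(6+12, 9+1) = Beta(18, 10).
For Beta(a, b) with a, b > 1 the mode is (a−1)/(a+b−2) = 17/26 ≈ 0.6538.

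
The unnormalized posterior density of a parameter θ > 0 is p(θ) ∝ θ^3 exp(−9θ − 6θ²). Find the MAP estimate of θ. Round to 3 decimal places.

ℓ'(θ) = 3/θ − 9 − 12θ. Setting this to zero and multiplying by θ: 12θ² + 9θ − 3 = 0.
θ = (−9 + √(9² + 4·12·3)) / (2·12) = (−9 + √225) / 24 = (−9 + 15)/24 = 1/4.
ℓ''(θ) = −3/θ² − 12 < 0, confirming a maximum.

θ̂_MAP = 0.250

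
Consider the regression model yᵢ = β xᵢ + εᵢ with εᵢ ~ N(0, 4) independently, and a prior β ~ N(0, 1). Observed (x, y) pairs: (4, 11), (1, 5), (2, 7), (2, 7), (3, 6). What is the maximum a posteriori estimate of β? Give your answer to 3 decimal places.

log p(β | y) = −Σ(yᵢ − βxᵢ)²/(2·4) − β²/(2·1) + const.
Setting the derivative to zero: Σxᵢ(yᵢ − βxᵢ)/4 − β/1 = 0, so β = Σxᵢyᵢ / (Σxᵢ² + σ²/τ²).
Σxᵢyᵢ = 4·11 + 1·5 + 2·7 + 2·7 + 3·6 = 95; Σxᵢ² = 34; σ²/τ² = 4.
β̂_MAP = 95 / (34 + 4) = 95/38 ≈ 2.500.

β̂_MAP = 2.500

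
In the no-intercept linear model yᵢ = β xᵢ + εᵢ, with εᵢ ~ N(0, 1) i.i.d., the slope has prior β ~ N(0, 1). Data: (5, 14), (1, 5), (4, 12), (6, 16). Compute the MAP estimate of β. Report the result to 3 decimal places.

β̂_MAP = 2.772

log p(β | y) = −Σ(yᵢ − βxᵢ)²/(2·1) − β²/(2·1) + const.
Setting the derivative to zero: Σxᵢ(yᵢ − βxᵢ)/1 − β/1 = 0, so β = Σxᵢyᵢ / (Σxᵢ² + σ²/τ²).
Σxᵢyᵢ = 5·14 + 1·5 + 4·12 + 6·16 = 219; Σxᵢ² = 78; σ²/τ² = 1.
β̂_MAP = 219 / (78 + 1) = 219/79 ≈ 2.772.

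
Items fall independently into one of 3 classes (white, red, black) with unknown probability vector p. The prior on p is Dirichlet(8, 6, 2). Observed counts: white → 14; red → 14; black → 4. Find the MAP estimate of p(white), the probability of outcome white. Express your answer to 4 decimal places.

The posterior is Dirichlet(αᵢ + nᵢ) = Dirichlet(22, 20, 6).
For a Dirichlet(a₁,…,a_K) with all aᵢ > 1, the mode has j-th component (aⱼ − 1)/(Σaᵢ − K).
Here Σaᵢ = 48 and K = 3, so p(white) = (22 − 1)/(48 − 3) = 21/45 ≈ 0.4667.

MAP estimate of p(white) = 0.4667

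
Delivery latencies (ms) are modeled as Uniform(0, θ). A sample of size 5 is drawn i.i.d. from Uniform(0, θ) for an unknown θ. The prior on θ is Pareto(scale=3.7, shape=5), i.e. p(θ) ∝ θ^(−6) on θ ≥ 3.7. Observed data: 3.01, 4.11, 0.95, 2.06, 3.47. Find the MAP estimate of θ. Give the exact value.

θ̂_MAP = 4.11

The Uniform(0, θ) likelihood is θ^(−n) for θ ≥ max(xᵢ), zero otherwise. Here max(xᵢ) = 4.11.
Posterior ∝ θ^(−6) · θ^(−5) = θ^(−11) on θ ≥ max(3.7, 4.11) = 4.11.
This density is strictly decreasing in θ, so the posterior mode lies at the lower boundary of the support.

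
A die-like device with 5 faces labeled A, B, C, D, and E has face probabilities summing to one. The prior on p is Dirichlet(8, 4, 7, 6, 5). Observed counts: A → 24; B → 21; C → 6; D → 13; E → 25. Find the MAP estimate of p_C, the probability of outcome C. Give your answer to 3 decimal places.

MAP estimate of p_C = 0.105

The posterior is Dirichlet(αᵢ + nᵢ) = Dirichlet(32, 25, 13, 19, 30).
For a Dirichlet(a₁,…,a_K) with all aᵢ > 1, the mode has j-th component (aⱼ − 1)/(Σaᵢ − K).
Here Σaᵢ = 119 and K = 5, so p_C = (13 − 1)/(119 − 5) = 12/114 ≈ 0.105.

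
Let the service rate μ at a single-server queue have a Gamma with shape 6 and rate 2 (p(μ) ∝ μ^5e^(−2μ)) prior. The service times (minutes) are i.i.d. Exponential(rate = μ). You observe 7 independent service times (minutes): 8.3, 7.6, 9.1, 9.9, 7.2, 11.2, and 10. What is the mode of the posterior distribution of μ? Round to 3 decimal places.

μ̂_MAP = 0.184

The Exponential(rate=μ) likelihood is ∝ μ^n e^(−μΣtᵢ). Here n = 7 and Σtᵢ = 8.3 + 7.6 + 9.1 + 9.9 + 7.2 + 11.2 + 10 = 63.3.
Posterior ∝ μ^5e^(−2μ) · μ^7e^(−63.3μ) = μ^12e^(−65.3μ), i.e. Gamma(13, 65.3).
Mode = (a−1)/b = 12/65.3 ≈ 0.184.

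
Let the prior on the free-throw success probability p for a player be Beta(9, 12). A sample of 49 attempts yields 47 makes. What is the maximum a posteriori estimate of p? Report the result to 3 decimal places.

Prior: Beta(9, 12).
Data: 47 successes in 49 trials. The binomial likelihood contributes p^47(1−p)^2, so the posterior is Beta(9+47, 12+2) = Beta(56, 14).
For Beta(a, b) with a, b > 1 the mode is (a−1)/(a+b−2) = 55/68 ≈ 0.809.

p̂_MAP = 0.809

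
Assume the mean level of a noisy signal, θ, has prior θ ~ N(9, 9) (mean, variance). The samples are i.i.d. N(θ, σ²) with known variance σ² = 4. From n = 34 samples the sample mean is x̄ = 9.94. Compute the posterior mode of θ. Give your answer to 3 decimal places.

n = 34, x̄ = 9.94.
For a Normal prior and Normal likelihood with known variance, the posterior is Normal; its mode equals its mean, the precision-weighted average.
Prior precision 1/σ₀² = 1/9; data precision n/σ² = 34/4 = 8.5.
θ̂ = ((1/9)·9 + 8.5·9.94) / (1/9 + 8.5) = 85.49/(155/18) = 76941/7750 ≈ 9.928.

θ̂_MAP = 9.928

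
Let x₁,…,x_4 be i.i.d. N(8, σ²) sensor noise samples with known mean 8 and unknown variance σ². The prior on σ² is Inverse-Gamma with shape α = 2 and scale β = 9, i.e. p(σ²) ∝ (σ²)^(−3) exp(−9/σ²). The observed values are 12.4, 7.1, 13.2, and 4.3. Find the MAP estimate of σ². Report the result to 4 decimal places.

Sum of squared deviations about the known mean: SS = (12.4−8)² + (7.1−8)² + (13.2−8)² + (4.3−8)² = 60.9.
The Normal likelihood contributes (σ²)^(−n/2) exp(−SS/(2σ²)), so the posterior is Inverse-Gamma(α + n/2, β + SS/2) = Inverse-Gamma(4, 39.45).
The mode of Inverse-Gamma(a, b) is b/(a+1) = 39.45/5 ≈ 7.8900.

σ̂²_MAP = 7.8900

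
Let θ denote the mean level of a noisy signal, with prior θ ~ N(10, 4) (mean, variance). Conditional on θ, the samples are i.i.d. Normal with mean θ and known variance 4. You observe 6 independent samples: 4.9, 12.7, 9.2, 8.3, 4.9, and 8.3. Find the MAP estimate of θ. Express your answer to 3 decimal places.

n = 6; x̄ = (4.9 + 12.7 + 9.2 + 8.3 + 4.9 + 8.3)/6 = 48.3/6 = 8.05.
For a Normal prior and Normal likelihood with known variance, the posterior is Normal; its mode equals its mean, the precision-weighted average.
Prior precision 1/σ₀² = 1/4 = 0.25; data precision n/σ² = 6/4 = 1.5.
θ̂ = (0.25·10 + 1.5·8.05) / (0.25 + 1.5) = 14.575/1.75 = 583/70 ≈ 8.329.

θ̂_MAP = 8.329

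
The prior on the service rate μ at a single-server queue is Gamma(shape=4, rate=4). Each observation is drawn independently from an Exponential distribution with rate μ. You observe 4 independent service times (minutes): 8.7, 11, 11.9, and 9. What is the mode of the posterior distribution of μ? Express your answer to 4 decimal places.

μ̂_MAP = 0.1570

The Exponential(rate=μ) likelihood is ∝ μ^n e^(−μΣtᵢ). Here n = 4 and Σtᵢ = 8.7 + 11 + 11.9 + 9 = 40.6.
Posterior ∝ μ^3e^(−4μ) · μ^4e^(−40.6μ) = μ^7e^(−44.6μ), i.e. Gamma(8, 44.6).
Mode = (a−1)/b = 7/44.6 ≈ 0.1570.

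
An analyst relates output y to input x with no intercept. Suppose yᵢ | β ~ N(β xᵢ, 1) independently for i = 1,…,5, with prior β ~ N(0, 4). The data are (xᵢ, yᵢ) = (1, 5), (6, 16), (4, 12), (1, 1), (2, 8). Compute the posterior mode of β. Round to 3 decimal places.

β̂_MAP = 2.850

log p(β | y) = −Σ(yᵢ − βxᵢ)²/(2·1) − β²/(2·4) + const.
Setting the derivative to zero: Σxᵢ(yᵢ − βxᵢ)/1 − β/4 = 0, so β = Σxᵢyᵢ / (Σxᵢ² + σ²/τ²).
Σxᵢyᵢ = 1·5 + 6·16 + 4·12 + 1·1 + 2·8 = 166; Σxᵢ² = 58; σ²/τ² = 0.25.
β̂_MAP = 166 / (58 + 0.25) = 166/58.25 ≈ 2.850.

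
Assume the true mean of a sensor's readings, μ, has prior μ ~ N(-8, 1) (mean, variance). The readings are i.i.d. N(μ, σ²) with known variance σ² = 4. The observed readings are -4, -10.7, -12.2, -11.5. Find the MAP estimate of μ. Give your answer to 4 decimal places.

n = 4; x̄ = ((-4) + (-10.7) + (-12.2) + (-11.5))/4 = -38.4/4 = -9.6.
For a Normal prior and Normal likelihood with known variance, the posterior is Normal; its mode equals its mean, the precision-weighted average.
Prior precision 1/σ₀² = 1/1 = 1; data precision n/σ² = 4/4 = 1.
μ̂ = (1·(-8) + 1·(-9.6)) / (1 + 1) = (-17.6)/2 = -8.8000.

μ̂_MAP = -8.8000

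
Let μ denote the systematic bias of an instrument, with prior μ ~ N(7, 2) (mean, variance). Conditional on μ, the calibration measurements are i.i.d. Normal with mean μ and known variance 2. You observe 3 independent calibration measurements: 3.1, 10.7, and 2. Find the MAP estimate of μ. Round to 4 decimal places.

n = 3; x̄ = (3.1 + 10.7 + 2)/3 = 15.8/3 = 79/15 ≈ 5.2667.
For a Normal prior and Normal likelihood with known variance, the posterior is Normal; its mode equals its mean, the precision-weighted average.
Prior precision 1/σ₀² = 1/2 = 0.5; data precision n/σ² = 3/2 = 1.5.
μ̂ = (0.5·7 + 1.5·(79/15)) / (0.5 + 1.5) = 11.4/2 = 5.7000.

μ̂_MAP = 5.7000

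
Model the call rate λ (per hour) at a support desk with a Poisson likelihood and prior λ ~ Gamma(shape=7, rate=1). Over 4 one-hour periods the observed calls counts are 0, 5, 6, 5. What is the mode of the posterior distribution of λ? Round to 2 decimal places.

Σxᵢ = 0+5+6+5 = 16, with n = 4.
Posterior ∝ λ^6e^(−1λ) · λ^16e^(−4λ) = λ^22e^(−5λ), i.e. Gamma(shape=23, rate=5).
The mode of a Gamma(a, b) with a ≥ 1 (shape–rate) is (a−1)/b = 22/5 ≈ 4.40.

λ̂_MAP = 4.40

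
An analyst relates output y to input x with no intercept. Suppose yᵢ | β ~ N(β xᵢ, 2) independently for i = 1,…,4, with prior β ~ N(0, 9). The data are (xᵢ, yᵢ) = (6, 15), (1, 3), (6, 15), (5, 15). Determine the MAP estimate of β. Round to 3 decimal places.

β̂_MAP = 2.627

log p(β | y) = −Σ(yᵢ − βxᵢ)²/(2·2) − β²/(2·9) + const.
Setting the derivative to zero: Σxᵢ(yᵢ − βxᵢ)/2 − β/9 = 0, so β = Σxᵢyᵢ / (Σxᵢ² + σ²/τ²).
Σxᵢyᵢ = 6·15 + 1·3 + 6·15 + 5·15 = 258; Σxᵢ² = 98; σ²/τ² = 2/9.
β̂_MAP = 258 / (98 + 2/9) = 258/(884/9) = 1161/442 ≈ 2.627.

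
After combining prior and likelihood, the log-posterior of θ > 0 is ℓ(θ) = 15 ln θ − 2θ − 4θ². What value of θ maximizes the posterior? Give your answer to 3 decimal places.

θ̂_MAP = 1.250

ℓ'(θ) = 15/θ − 2 − 8θ. Setting this to zero and multiplying by θ: 8θ² + 2θ − 15 = 0.
θ = (−2 + √(2² + 4·8·15)) / (2·8) = (−2 + √484) / 16 = (−2 + 22)/16 = 5/4.
ℓ''(θ) = −15/θ² − 8 < 0, confirming a maximum.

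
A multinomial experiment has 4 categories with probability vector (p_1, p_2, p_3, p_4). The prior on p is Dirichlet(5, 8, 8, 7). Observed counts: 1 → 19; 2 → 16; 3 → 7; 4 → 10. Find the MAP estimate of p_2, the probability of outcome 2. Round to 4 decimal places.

The posterior is Dirichlet(αᵢ + nᵢ) = Dirichlet(24, 24, 15, 17).
For a Dirichlet(a₁,…,a_K) with all aᵢ > 1, the mode has j-th component (aⱼ − 1)/(Σaᵢ − K).
Here Σaᵢ = 80 and K = 4, so p_2 = (24 − 1)/(80 − 4) = 23/76 ≈ 0.3026.

MAP estimate: 0.3026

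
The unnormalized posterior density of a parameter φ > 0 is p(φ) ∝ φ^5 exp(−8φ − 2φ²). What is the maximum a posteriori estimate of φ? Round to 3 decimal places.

φ̂_MAP = 0.500

ℓ'(φ) = 5/φ − 8 − 4φ. Setting this to zero and multiplying by φ: 4φ² + 8φ − 5 = 0.
φ = (−8 + √(8² + 4·4·5)) / (2·4) = (−8 + √144) / 8 = (−8 + 12)/8 = 1/2.
ℓ''(φ) = −5/φ² − 4 < 0, confirming a maximum.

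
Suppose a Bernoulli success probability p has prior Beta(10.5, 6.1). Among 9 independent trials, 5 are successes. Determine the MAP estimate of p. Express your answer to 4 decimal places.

Prior: Beta(10.5, 6.1).
Data: 5 successes in 9 trials. The binomial likelihood contributes p^5(1−p)^4, so the posterior is Beta(10.5+5, 6.1+4) = Beta(15.5, 10.1).
For Beta(a, b) with a, b > 1 the mode is (a−1)/(a+b−2) = 14.5/23.6 ≈ 0.6144.

p̂_MAP = 0.6144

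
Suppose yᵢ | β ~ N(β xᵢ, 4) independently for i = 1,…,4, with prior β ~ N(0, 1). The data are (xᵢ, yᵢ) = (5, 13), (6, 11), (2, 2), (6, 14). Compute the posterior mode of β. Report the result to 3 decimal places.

β̂_MAP = 2.086

log p(β | y) = −Σ(yᵢ − βxᵢ)²/(2·4) − β²/(2·1) + const.
Setting the derivative to zero: Σxᵢ(yᵢ − βxᵢ)/4 − β/1 = 0, so β = Σxᵢyᵢ / (Σxᵢ² + σ²/τ²).
Σxᵢyᵢ = 5·13 + 6·11 + 2·2 + 6·14 = 219; Σxᵢ² = 101; σ²/τ² = 4.
β̂_MAP = 219 / (101 + 4) = 219/105 ≈ 2.086.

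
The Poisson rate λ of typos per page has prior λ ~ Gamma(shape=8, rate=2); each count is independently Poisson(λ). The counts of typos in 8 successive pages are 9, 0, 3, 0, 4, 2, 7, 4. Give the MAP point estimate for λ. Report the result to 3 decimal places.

λ̂_MAP = 3.600

Σxᵢ = 9+0+3+0+4+2+7+4 = 29, with n = 8.
Posterior ∝ λ^7e^(−2λ) · λ^29e^(−8λ) = λ^36e^(−10λ), i.e. Gamma(shape=37, rate=10).
The mode of a Gamma(a, b) with a ≥ 1 (shape–rate) is (a−1)/b = 36/10 ≈ 3.600.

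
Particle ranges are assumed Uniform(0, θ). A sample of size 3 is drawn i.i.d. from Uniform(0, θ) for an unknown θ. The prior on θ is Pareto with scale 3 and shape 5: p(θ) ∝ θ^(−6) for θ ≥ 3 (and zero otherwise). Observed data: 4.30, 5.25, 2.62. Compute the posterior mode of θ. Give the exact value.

θ̂_MAP = 5.25

The Uniform(0, θ) likelihood is θ^(−n) for θ ≥ max(xᵢ), zero otherwise. Here max(xᵢ) = 5.25.
Posterior ∝ θ^(−6) · θ^(−3) = θ^(−9) on θ ≥ max(3, 5.25) = 5.25.
This density is strictly decreasing in θ, so the posterior mode lies at the lower boundary of the support.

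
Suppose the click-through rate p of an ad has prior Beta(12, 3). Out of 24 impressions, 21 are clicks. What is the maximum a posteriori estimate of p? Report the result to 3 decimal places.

Prior: Beta(12, 3).
Data: 21 successes in 24 trials. The binomial likelihood contributes p^21(1−p)^3, so the posterior is Beta(12+21, 3+3) = Beta(33, 6).
For Beta(a, b) with a, b > 1 the mode is (a−1)/(a+b−2) = 32/37 ≈ 0.865.

p̂_MAP = 0.865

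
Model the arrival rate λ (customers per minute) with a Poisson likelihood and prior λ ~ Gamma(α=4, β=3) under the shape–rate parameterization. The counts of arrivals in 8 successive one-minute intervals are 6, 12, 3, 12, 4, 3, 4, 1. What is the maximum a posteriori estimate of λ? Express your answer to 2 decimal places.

Σxᵢ = 6+12+3+12+4+3+4+1 = 45, with n = 8.
Posterior ∝ λ^3e^(−3λ) · λ^45e^(−8λ) = λ^48e^(−11λ), i.e. Gamma(shape=49, rate=11).
The mode of a Gamma(a, b) with a ≥ 1 (shape–rate) is (a−1)/b = 48/11 ≈ 4.36.

λ̂_MAP = 4.36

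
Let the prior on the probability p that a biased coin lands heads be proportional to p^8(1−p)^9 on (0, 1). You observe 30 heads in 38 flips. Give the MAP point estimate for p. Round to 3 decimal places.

The prior density ∝ p^8(1−p)^9 is the kernel of Beta(9, 10).
Data: 30 successes in 38 trials. The binomial likelihood contributes p^30(1−p)^8, so the posterior is Beta(9+30, 10+8) = Beta(39, 18).
For Beta(a, b) with a, b > 1 the mode is (a−1)/(a+b−2) = 38/55 ≈ 0.691.

p̂_MAP = 0.691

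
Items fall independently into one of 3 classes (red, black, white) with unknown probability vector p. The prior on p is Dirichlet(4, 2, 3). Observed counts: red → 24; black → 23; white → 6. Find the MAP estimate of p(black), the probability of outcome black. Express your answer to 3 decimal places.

The posterior is Dirichlet(αᵢ + nᵢ) = Dirichlet(28, 25, 9).
For a Dirichlet(a₁,…,a_K) with all aᵢ > 1, the mode has j-th component (aⱼ − 1)/(Σaᵢ − K).
Here Σaᵢ = 62 and K = 3, so p(black) = (25 − 1)/(62 − 3) = 24/59 ≈ 0.407.

MAP estimate of p(black) = 0.407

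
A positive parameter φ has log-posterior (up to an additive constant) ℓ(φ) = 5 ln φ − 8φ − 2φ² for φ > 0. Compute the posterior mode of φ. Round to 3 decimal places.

ℓ'(φ) = 5/φ − 8 − 4φ. Setting this to zero and multiplying by φ: 4φ² + 8φ − 5 = 0.
φ = (−8 + √(8² + 4·4·5)) / (2·4) = (−8 + √144) / 8 = (−8 + 12)/8 = 1/2.
ℓ''(φ) = −5/φ² − 4 < 0, confirming a maximum.

φ̂_MAP = 0.500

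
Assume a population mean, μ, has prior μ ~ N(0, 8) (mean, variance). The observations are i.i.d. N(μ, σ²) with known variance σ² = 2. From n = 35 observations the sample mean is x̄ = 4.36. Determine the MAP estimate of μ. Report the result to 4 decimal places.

μ̂_MAP = 4.3291

n = 35, x̄ = 4.36.
For a Normal prior and Normal likelihood with known variance, the posterior is Normal; its mode equals its mean, the precision-weighted average.
Prior precision 1/σ₀² = 1/8 = 0.125; data precision n/σ² = 35/2 = 17.5.
μ̂ = (0.125·0 + 17.5·4.36) / (0.125 + 17.5) = 76.3/17.625 = 3052/705 ≈ 4.3291.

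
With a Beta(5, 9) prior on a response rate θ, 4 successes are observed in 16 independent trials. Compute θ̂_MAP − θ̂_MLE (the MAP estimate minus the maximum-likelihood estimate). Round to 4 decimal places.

Posterior is Beta(9, 21); MAP = (9−1)/(30−2) = 8/28 ≈ 0.28571.
MLE ignores the prior: θ̂_MLE = k/n = 4/16 ≈ 0.25000.
Difference = 8/28 − 4/16 = 1/28 ≈ 0.0357.

MAP − MLE = 0.0357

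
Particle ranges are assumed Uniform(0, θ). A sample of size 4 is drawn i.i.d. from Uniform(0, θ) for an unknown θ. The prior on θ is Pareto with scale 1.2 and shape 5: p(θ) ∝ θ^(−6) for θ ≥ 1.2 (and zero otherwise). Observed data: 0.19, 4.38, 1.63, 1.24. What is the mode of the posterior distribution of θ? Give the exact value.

θ̂_MAP = 4.38

The Uniform(0, θ) likelihood is θ^(−n) for θ ≥ max(xᵢ), zero otherwise. Here max(xᵢ) = 4.38.
Posterior ∝ θ^(−6) · θ^(−4) = θ^(−10) on θ ≥ max(1.2, 4.38) = 4.38.
This density is strictly decreasing in θ, so the posterior mode lies at the lower boundary of the support.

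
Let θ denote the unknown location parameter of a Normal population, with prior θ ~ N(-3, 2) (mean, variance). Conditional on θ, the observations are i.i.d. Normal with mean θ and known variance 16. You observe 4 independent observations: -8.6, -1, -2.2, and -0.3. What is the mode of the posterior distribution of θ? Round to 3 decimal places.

n = 4; x̄ = ((-8.6) + (-1) + (-2.2) + (-0.3))/4 = -12.1/4 = -3.025.
For a Normal prior and Normal likelihood with known variance, the posterior is Normal; its mode equals its mean, the precision-weighted average.
Prior precision 1/σ₀² = 1/2 = 0.5; data precision n/σ² = 4/16 = 0.25.
θ̂ = (0.5·(-3) + 0.25·(-3.025)) / (0.5 + 0.25) = (-2.25625)/0.75 = -361/120 ≈ -3.008.

θ̂_MAP = -3.008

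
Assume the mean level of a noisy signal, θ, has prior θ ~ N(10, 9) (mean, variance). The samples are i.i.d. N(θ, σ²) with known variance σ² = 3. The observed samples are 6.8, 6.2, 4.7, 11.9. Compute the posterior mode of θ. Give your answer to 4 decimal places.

θ̂_MAP = 7.6000

n = 4; x̄ = (6.8 + 6.2 + 4.7 + 11.9)/4 = 29.6/4 = 7.4.
For a Normal prior and Normal likelihood with known variance, the posterior is Normal; its mode equals its mean, the precision-weighted average.
Prior precision 1/σ₀² = 1/9; data precision n/σ² = 4/3.
θ̂ = ((1/9)·10 + (4/3)·7.4) / (1/9 + 4/3) = (494/45)/(13/9) = 7.6000.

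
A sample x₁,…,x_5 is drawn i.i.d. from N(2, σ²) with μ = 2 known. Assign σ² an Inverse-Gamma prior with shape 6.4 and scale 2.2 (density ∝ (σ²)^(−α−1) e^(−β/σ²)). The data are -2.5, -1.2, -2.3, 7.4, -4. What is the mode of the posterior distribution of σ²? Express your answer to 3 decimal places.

Sum of squared deviations about the known mean: SS = (-2.5−2)² + (-1.2−2)² + (-2.3−2)² + (7.4−2)² + (-4−2)² = 114.14.
The Normal likelihood contributes (σ²)^(−n/2) exp(−SS/(2σ²)), so the posterior is Inverse-Gamma(α + n/2, β + SS/2) = Inverse-Gamma(8.9, 59.27).
The mode of Inverse-Gamma(a, b) is b/(a+1) = 59.27/9.9 ≈ 5.987.

σ̂²_MAP = 5.987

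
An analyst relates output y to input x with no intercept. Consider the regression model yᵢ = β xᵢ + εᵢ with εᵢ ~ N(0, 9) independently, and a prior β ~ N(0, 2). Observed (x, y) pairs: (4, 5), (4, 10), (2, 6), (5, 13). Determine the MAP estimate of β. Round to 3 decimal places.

β̂_MAP = 2.092

log p(β | y) = −Σ(yᵢ − βxᵢ)²/(2·9) − β²/(2·2) + const.
Setting the derivative to zero: Σxᵢ(yᵢ − βxᵢ)/9 − β/2 = 0, so β = Σxᵢyᵢ / (Σxᵢ² + σ²/τ²).
Σxᵢyᵢ = 4·5 + 4·10 + 2·6 + 5·13 = 137; Σxᵢ² = 61; σ²/τ² = 4.5.
β̂_MAP = 137 / (61 + 4.5) = 137/65.5 ≈ 2.092.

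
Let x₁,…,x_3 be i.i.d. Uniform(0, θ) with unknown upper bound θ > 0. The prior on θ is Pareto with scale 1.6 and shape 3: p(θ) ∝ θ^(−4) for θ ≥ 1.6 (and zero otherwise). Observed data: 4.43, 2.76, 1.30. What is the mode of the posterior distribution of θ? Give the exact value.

θ̂_MAP = 4.43

The Uniform(0, θ) likelihood is θ^(−n) for θ ≥ max(xᵢ), zero otherwise. Here max(xᵢ) = 4.43.
Posterior ∝ θ^(−4) · θ^(−3) = θ^(−7) on θ ≥ max(1.6, 4.43) = 4.43.
This density is strictly decreasing in θ, so the posterior mode lies at the lower boundary of the support.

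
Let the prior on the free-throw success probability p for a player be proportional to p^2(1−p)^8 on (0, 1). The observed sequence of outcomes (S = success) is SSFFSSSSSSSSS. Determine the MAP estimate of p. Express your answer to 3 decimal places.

The prior density ∝ p^2(1−p)^8 is the kernel of Beta(3, 9).
Data: 11 successes in 13 trials (from the sequence). The binomial likelihood contributes p^11(1−p)^2, so the posterior is Beta(3+11, 9+2) = Beta(14, 11).
For Beta(a, b) with a, b > 1 the mode is (a−1)/(a+b−2) = 13/23 ≈ 0.565.

p̂_MAP = 0.565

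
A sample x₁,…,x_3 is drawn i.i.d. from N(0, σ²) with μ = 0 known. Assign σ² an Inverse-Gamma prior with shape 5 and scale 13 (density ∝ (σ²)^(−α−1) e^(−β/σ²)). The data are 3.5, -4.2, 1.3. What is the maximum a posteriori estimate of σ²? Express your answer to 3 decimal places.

Sum of squared deviations about the known mean: SS = (3.5−0)² + (-4.2−0)² + (1.3−0)² = 31.58.
The Normal likelihood contributes (σ²)^(−n/2) exp(−SS/(2σ²)), so the posterior is Inverse-Gamma(α + n/2, β + SS/2) = Inverse-Gamma(6.5, 28.79).
The mode of Inverse-Gamma(a, b) is b/(a+1) = 28.79/7.5 ≈ 3.839.

σ̂²_MAP = 3.839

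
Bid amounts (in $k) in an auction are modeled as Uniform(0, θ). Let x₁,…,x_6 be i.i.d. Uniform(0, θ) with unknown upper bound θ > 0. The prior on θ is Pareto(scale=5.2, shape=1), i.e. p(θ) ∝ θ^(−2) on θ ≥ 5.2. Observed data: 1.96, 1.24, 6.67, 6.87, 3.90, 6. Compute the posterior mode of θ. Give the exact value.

θ̂_MAP = 6.87

The Uniform(0, θ) likelihood is θ^(−n) for θ ≥ max(xᵢ), zero otherwise. Here max(xᵢ) = 6.87.
Posterior ∝ θ^(−2) · θ^(−6) = θ^(−8) on θ ≥ max(5.2, 6.87) = 6.87.
This density is strictly decreasing in θ, so the posterior mode lies at the lower boundary of the support.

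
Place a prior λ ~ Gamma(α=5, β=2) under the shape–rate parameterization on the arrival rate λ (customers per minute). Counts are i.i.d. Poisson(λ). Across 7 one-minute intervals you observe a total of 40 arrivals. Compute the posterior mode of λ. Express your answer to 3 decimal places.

λ̂_MAP = 4.889

Σxᵢ = 40, n = 7.
Posterior ∝ λ^4e^(−2λ) · λ^40e^(−7λ) = λ^44e^(−9λ), i.e. Gamma(shape=45, rate=9).
The mode of a Gamma(a, b) with a ≥ 1 (shape–rate) is (a−1)/b = 44/9 ≈ 4.889.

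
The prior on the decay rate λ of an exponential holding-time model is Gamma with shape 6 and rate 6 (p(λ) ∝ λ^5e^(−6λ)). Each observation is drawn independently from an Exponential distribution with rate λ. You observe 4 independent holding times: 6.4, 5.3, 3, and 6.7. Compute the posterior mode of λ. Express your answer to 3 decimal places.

The Exponential(rate=λ) likelihood is ∝ λ^n e^(−λΣtᵢ). Here n = 4 and Σtᵢ = 6.4 + 5.3 + 3 + 6.7 = 21.4.
Posterior ∝ λ^5e^(−6λ) · λ^4e^(−21.4λ) = λ^9e^(−27.4λ), i.e. Gamma(10, 27.4).
Mode = (a−1)/b = 9/27.4 ≈ 0.328.

λ̂_MAP = 0.328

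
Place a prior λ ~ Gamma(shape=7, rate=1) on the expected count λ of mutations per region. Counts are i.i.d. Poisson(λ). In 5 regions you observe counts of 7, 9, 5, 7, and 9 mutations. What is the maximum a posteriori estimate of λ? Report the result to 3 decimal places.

Σxᵢ = 7+9+5+7+9 = 37, with n = 5.
Posterior ∝ λ^6e^(−1λ) · λ^37e^(−5λ) = λ^43e^(−6λ), i.e. Gamma(shape=44, rate=6).
The mode of a Gamma(a, b) with a ≥ 1 (shape–rate) is (a−1)/b = 43/6 ≈ 7.167.

λ̂_MAP = 7.167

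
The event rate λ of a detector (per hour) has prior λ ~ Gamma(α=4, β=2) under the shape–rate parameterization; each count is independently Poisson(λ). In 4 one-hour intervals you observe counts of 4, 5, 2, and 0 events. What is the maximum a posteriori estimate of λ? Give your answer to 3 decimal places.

λ̂_MAP = 2.333

Σxᵢ = 4+5+2+0 = 11, with n = 4.
Posterior ∝ λ^3e^(−2λ) · λ^11e^(−4λ) = λ^14e^(−6λ), i.e. Gamma(shape=15, rate=6).
The mode of a Gamma(a, b) with a ≥ 1 (shape–rate) is (a−1)/b = 14/6 ≈ 2.333.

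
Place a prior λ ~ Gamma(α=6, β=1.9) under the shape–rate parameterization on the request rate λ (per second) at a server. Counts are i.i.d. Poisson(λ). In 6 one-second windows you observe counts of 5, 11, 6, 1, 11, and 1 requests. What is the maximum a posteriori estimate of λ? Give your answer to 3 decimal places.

λ̂_MAP = 5.063

Σxᵢ = 5+11+6+1+11+1 = 35, with n = 6.
Posterior ∝ λ^5e^(−1.9λ) · λ^35e^(−6λ) = λ^40e^(−7.9λ), i.e. Gamma(shape=41, rate=7.9).
The mode of a Gamma(a, b) with a ≥ 1 (shape–rate) is (a−1)/b = 40/7.9 ≈ 5.063.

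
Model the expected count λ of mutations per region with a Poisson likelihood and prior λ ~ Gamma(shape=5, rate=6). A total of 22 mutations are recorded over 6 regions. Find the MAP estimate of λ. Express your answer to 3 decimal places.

λ̂_MAP = 2.167

Σxᵢ = 22, n = 6.
Posterior ∝ λ^4e^(−6λ) · λ^22e^(−6λ) = λ^26e^(−12λ), i.e. Gamma(shape=27, rate=12).
The mode of a Gamma(a, b) with a ≥ 1 (shape–rate) is (a−1)/b = 26/12 ≈ 2.167.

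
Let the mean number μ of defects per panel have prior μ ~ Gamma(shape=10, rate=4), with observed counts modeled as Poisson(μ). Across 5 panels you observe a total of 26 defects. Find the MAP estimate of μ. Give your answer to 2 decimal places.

Σxᵢ = 26, n = 5.
Posterior ∝ μ^9e^(−4μ) · μ^26e^(−5μ) = μ^35e^(−9μ), i.e. Gamma(shape=36, rate=9).
The mode of a Gamma(a, b) with a ≥ 1 (shape–rate) is (a−1)/b = 35/9 ≈ 3.89.

μ̂_MAP = 3.89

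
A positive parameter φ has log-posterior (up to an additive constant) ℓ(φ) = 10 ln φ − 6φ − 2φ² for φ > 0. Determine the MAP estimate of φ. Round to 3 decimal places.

φ̂_MAP = 1.000

ℓ'(φ) = 10/φ − 6 − 4φ. Setting this to zero and multiplying by φ: 4φ² + 6φ − 10 = 0.
φ = (−6 + √(6² + 4·4·10)) / (2·4) = (−6 + √196) / 8 = (−6 + 14)/8 = 1.
ℓ''(φ) = −10/φ² − 4 < 0, confirming a maximum.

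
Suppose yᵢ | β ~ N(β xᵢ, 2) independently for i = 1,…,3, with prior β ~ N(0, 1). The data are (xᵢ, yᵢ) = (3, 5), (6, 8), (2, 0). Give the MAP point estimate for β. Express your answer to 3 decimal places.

log p(β | y) = −Σ(yᵢ − βxᵢ)²/(2·2) − β²/(2·1) + const.
Setting the derivative to zero: Σxᵢ(yᵢ − βxᵢ)/2 − β/1 = 0, so β = Σxᵢyᵢ / (Σxᵢ² + σ²/τ²).
Σxᵢyᵢ = 3·5 + 6·8 + 2·0 = 63; Σxᵢ² = 49; σ²/τ² = 2.
β̂_MAP = 63 / (49 + 2) = 63/51 ≈ 1.235.

β̂_MAP = 1.235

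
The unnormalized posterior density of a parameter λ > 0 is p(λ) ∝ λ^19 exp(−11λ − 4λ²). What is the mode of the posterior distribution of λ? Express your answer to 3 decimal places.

λ̂_MAP = 1.000

ℓ'(λ) = 19/λ − 11 − 8λ. Setting this to zero and multiplying by λ: 8λ² + 11λ − 19 = 0.
λ = (−11 + √(11² + 4·8·19)) / (2·8) = (−11 + √729) / 16 = (−11 + 27)/16 = 1.
ℓ''(λ) = −19/λ² − 8 < 0, confirming a maximum.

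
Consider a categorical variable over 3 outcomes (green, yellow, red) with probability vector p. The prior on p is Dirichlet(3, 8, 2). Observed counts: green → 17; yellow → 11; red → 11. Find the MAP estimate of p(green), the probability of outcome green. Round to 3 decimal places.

The posterior is Dirichlet(αᵢ + nᵢ) = Dirichlet(20, 19, 13).
For a Dirichlet(a₁,…,a_K) with all aᵢ > 1, the mode has j-th component (aⱼ − 1)/(Σaᵢ − K).
Here Σaᵢ = 52 and K = 3, so p(green) = (20 − 1)/(52 − 3) = 19/49 ≈ 0.388.

MAP estimate of p(green) = 0.388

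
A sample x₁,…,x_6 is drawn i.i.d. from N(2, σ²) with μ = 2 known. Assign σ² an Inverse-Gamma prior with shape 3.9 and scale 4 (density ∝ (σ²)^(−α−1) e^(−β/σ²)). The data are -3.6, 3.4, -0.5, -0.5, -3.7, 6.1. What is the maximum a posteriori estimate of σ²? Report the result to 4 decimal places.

σ̂²_MAP = 6.5266

Sum of squared deviations about the known mean: SS = (-3.6−2)² + (3.4−2)² + (-0.5−2)² + (-0.5−2)² + (-3.7−2)² + (6.1−2)² = 95.12.
The Normal likelihood contributes (σ²)^(−n/2) exp(−SS/(2σ²)), so the posterior is Inverse-Gamma(α + n/2, β + SS/2) = Inverse-Gamma(6.9, 51.56).
The mode of Inverse-Gamma(a, b) is b/(a+1) = 51.56/7.9 ≈ 6.5266.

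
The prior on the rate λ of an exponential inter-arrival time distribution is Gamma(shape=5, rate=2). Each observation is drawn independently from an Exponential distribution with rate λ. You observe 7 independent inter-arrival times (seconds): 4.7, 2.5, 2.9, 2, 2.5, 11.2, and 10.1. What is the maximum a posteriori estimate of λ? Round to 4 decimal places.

The Exponential(rate=λ) likelihood is ∝ λ^n e^(−λΣtᵢ). Here n = 7 and Σtᵢ = 4.7 + 2.5 + 2.9 + 2 + 2.5 + 11.2 + 10.1 = 35.9.
Posterior ∝ λ^4e^(−2λ) · λ^7e^(−35.9λ) = λ^11e^(−37.9λ), i.e. Gamma(12, 37.9).
Mode = (a−1)/b = 11/37.9 ≈ 0.2902.

λ̂_MAP = 0.2902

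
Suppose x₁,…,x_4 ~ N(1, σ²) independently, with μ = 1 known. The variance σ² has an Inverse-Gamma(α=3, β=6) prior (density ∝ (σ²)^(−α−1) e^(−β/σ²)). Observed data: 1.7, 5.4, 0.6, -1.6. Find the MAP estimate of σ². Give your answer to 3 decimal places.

σ̂²_MAP = 3.231

Sum of squared deviations about the known mean: SS = (1.7−1)² + (5.4−1)² + (0.6−1)² + (-1.6−1)² = 26.77.
The Normal likelihood contributes (σ²)^(−n/2) exp(−SS/(2σ²)), so the posterior is Inverse-Gamma(α + n/2, β + SS/2) = Inverse-Gamma(5, 19.385).
The mode of Inverse-Gamma(a, b) is b/(a+1) = 19.385/6 ≈ 3.231.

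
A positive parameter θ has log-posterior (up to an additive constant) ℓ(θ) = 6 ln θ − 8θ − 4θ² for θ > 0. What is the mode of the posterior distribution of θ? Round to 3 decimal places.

θ̂_MAP = 0.500

ℓ'(θ) = 6/θ − 8 − 8θ. Setting this to zero and multiplying by θ: 8θ² + 8θ − 6 = 0.
θ = (−8 + √(8² + 4·8·6)) / (2·8) = (−8 + √256) / 16 = (−8 + 16)/16 = 1/2.
ℓ''(θ) = −6/θ² − 8 < 0, confirming a maximum.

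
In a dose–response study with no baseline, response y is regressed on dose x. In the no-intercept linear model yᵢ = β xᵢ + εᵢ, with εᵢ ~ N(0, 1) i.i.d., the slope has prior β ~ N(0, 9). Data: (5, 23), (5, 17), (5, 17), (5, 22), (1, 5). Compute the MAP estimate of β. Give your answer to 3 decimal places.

log p(β | y) = −Σ(yᵢ − βxᵢ)²/(2·1) − β²/(2·9) + const.
Setting the derivative to zero: Σxᵢ(yᵢ − βxᵢ)/1 − β/9 = 0, so β = Σxᵢyᵢ / (Σxᵢ² + σ²/τ²).
Σxᵢyᵢ = 5·23 + 5·17 + 5·17 + 5·22 + 1·5 = 400; Σxᵢ² = 101; σ²/τ² = 1/9.
β̂_MAP = 400 / (101 + 1/9) = 400/(910/9) = 360/91 ≈ 3.956.

β̂_MAP = 3.956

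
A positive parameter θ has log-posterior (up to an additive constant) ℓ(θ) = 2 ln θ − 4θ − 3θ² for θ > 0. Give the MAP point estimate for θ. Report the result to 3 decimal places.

θ̂_MAP = 0.333

ℓ'(θ) = 2/θ − 4 − 6θ. Setting this to zero and multiplying by θ: 6θ² + 4θ − 2 = 0.
θ = (−4 + √(4² + 4·6·2)) / (2·6) = (−4 + √64) / 12 = (−4 + 8)/12 = 1/3.
ℓ''(θ) = −2/θ² − 6 < 0, confirming a maximum.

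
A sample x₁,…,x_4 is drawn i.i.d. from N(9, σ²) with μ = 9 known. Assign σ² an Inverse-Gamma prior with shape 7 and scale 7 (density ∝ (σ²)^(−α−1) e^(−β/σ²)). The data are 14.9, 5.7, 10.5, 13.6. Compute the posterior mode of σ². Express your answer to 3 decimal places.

Sum of squared deviations about the known mean: SS = (14.9−9)² + (5.7−9)² + (10.5−9)² + (13.6−9)² = 69.11.
The Normal likelihood contributes (σ²)^(−n/2) exp(−SS/(2σ²)), so the posterior is Inverse-Gamma(α + n/2, β + SS/2) = Inverse-Gamma(9, 41.555).
The mode of Inverse-Gamma(a, b) is b/(a+1) = 41.555/10 ≈ 4.156.

σ̂²_MAP = 4.156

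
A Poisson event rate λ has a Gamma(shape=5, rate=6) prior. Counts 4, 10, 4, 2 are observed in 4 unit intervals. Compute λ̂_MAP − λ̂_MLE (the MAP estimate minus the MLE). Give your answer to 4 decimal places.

Σxᵢ = 20. Posterior is Gamma(25, 10); MAP = (25−1)/10 = 24/10 ≈ 2.40000.
MLE = x̄ = 20/4 ≈ 5.00000.
Difference = 24/10 − 20/4 = -13/5 ≈ -2.6000.

MAP − MLE = -2.6000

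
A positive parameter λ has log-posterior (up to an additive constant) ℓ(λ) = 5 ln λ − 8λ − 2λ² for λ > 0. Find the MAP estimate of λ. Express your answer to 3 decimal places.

λ̂_MAP = 0.500

ℓ'(λ) = 5/λ − 8 − 4λ. Setting this to zero and multiplying by λ: 4λ² + 8λ − 5 = 0.
λ = (−8 + √(8² + 4·4·5)) / (2·4) = (−8 + √144) / 8 = (−8 + 12)/8 = 1/2.
ℓ''(λ) = −5/λ² − 4 < 0, confirming a maximum.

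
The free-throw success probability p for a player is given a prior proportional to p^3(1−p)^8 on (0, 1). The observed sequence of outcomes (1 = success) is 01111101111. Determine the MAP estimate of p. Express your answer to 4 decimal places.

The prior density ∝ p^3(1−p)^8 is the kernel of Beta(4, 9).
Data: 9 successes in 11 trials (from the sequence). The binomial likelihood contributes p^9(1−p)^2, so the posterior is Beta(4+9, 9+2) = Beta(13, 11).
For Beta(a, b) with a, b > 1 the mode is (a−1)/(a+b−2) = 12/22 ≈ 0.5455.

p̂_MAP = 0.5455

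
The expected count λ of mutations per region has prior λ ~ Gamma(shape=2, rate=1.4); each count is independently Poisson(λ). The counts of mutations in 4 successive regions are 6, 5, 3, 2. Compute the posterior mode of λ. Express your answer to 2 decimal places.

λ̂_MAP = 3.15

Σxᵢ = 6+5+3+2 = 16, with n = 4.
Posterior ∝ λe^(−1.4λ) · λ^16e^(−4λ) = λ^17e^(−5.4λ), i.e. Gamma(shape=18, rate=5.4).
The mode of a Gamma(a, b) with a ≥ 1 (shape–rate) is (a−1)/b = 17/5.4 ≈ 3.15.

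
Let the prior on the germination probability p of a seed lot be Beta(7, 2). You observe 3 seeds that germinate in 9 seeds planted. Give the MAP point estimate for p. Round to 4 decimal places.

Prior: Beta(7, 2).
Data: 3 successes in 9 trials. The binomial likelihood contributes p^3(1−p)^6, so the posterior is Beta(7+3, 2+6) = Beta(10, 8).
For Beta(a, b) with a, b > 1 the mode is (a−1)/(a+b−2) = 9/16 ≈ 0.5625.

p̂_MAP = 0.5625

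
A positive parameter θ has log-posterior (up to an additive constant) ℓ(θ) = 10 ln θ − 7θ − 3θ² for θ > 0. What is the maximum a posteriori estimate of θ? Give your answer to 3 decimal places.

θ̂_MAP = 0.833

ℓ'(θ) = 10/θ − 7 − 6θ. Setting this to zero and multiplying by θ: 6θ² + 7θ − 10 = 0.
θ = (−7 + √(7² + 4·6·10)) / (2·6) = (−7 + √289) / 12 = (−7 + 17)/12 = 5/6.
ℓ''(θ) = −10/θ² − 6 < 0, confirming a maximum.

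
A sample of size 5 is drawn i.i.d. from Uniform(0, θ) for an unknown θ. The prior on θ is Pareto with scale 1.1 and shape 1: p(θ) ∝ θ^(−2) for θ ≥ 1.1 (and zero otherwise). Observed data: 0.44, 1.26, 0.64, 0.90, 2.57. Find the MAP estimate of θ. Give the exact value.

θ̂_MAP = 2.57

The Uniform(0, θ) likelihood is θ^(−n) for θ ≥ max(xᵢ), zero otherwise. Here max(xᵢ) = 2.57.
Posterior ∝ θ^(−2) · θ^(−5) = θ^(−7) on θ ≥ max(1.1, 2.57) = 2.57.
This density is strictly decreasing in θ, so the posterior mode lies at the lower boundary of the support.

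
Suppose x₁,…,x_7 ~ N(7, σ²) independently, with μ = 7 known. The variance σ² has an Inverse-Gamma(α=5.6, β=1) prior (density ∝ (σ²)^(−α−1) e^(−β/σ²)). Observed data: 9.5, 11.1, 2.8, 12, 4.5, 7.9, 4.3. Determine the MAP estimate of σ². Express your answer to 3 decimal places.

Sum of squared deviations about the known mean: SS = (9.5−7)² + (11.1−7)² + (2.8−7)² + (12−7)² + (4.5−7)² + (7.9−7)² + (4.3−7)² = 80.05.
The Normal likelihood contributes (σ²)^(−n/2) exp(−SS/(2σ²)), so the posterior is Inverse-Gamma(α + n/2, β + SS/2) = Inverse-Gamma(9.1, 41.025).
The mode of Inverse-Gamma(a, b) is b/(a+1) = 41.025/10.1 ≈ 4.062.

σ̂²_MAP = 4.062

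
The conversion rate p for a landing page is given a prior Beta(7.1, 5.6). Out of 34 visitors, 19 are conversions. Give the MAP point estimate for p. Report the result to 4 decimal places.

Prior: Beta(7.1, 5.6).
Data: 19 successes in 34 trials. The binomial likelihood contributes p^19(1−p)^15, so the posterior is Beta(7.1+19, 5.6+15) = Beta(26.1, 20.6).
For Beta(a, b) with a, b > 1 the mode is (a−1)/(a+b−2) = 25.1/44.7 ≈ 0.5615.

p̂_MAP = 0.5615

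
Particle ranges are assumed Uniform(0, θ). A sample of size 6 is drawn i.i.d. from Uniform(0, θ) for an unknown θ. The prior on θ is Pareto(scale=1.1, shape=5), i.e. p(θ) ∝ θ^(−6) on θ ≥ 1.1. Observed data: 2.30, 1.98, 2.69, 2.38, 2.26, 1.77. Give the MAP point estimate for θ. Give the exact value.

θ̂_MAP = 2.69

The Uniform(0, θ) likelihood is θ^(−n) for θ ≥ max(xᵢ), zero otherwise. Here max(xᵢ) = 2.69.
Posterior ∝ θ^(−6) · θ^(−6) = θ^(−12) on θ ≥ max(1.1, 2.69) = 2.69.
This density is strictly decreasing in θ, so the posterior mode lies at the lower boundary of the support.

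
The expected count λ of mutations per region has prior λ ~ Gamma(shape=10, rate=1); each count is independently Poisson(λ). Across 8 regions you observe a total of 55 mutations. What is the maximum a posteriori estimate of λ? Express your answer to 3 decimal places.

λ̂_MAP = 7.111

Σxᵢ = 55, n = 8.
Posterior ∝ λ^9e^(−1λ) · λ^55e^(−8λ) = λ^64e^(−9λ), i.e. Gamma(shape=65, rate=9).
The mode of a Gamma(a, b) with a ≥ 1 (shape–rate) is (a−1)/b = 64/9 ≈ 7.111.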